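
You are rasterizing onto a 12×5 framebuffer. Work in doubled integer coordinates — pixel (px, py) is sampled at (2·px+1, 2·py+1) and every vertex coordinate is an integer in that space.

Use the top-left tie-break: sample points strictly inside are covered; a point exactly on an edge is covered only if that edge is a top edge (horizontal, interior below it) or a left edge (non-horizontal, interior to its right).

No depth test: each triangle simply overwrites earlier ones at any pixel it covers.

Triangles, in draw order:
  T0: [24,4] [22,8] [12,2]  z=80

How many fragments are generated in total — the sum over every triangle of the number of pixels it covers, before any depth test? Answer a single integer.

T0:
  2·area = 52
  edge (24, 4)→(22, 8): d=(-2,4) right/bottom  bias=-1
  edge (22, 8)→(12, 2): d=(-10,-6) top-left  bias=+0
  edge (12, 2)→(24, 4): d=(12,2) right/bottom  bias=-1
    (7,1)@(15, 3): e=[38,8,6] → #
    (8,1)@(17, 3): e=[30,20,2] → #
    (9,1)@(19, 3): e=[22,32,-2] → ·
    (7,2)@(15, 5): e=[34,-12,30] → ·
    (8,2)@(17, 5): e=[26,0,26] → #  [on edge]
    (9,2)@(19, 5): e=[18,12,22] → #
    (10,2)@(21, 5): e=[10,24,18] → #
    (11,2)@(23, 5): e=[2,36,14] → #
    (8,3)@(17, 7): e=[22,-20,50] → ·
    (9,3)@(19, 7): e=[14,-8,46] → ·
    (10,3)@(21, 7): e=[6,4,42] → #
    (11,3)@(23, 7): e=[-2,16,38] → ·
  covered (7 px):
    · · · · · · · · · · · ·
    · · · · · · · # # · · ·
    · · · · · · · · # # # #
    · · · · · · · · · · # ·
    · · · · · · · · · · · ·

Final: 7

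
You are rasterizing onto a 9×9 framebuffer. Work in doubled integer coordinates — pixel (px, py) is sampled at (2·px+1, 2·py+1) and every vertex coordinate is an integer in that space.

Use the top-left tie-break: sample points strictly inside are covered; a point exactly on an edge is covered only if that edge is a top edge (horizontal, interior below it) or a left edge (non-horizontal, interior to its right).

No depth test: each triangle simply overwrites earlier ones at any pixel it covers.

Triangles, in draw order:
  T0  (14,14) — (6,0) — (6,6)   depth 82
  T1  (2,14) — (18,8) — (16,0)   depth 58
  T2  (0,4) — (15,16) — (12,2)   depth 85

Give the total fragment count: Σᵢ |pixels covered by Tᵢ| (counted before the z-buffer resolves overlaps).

T0:
  2·area = 48  (B↔C swapped to make it positive)
  edge (14, 14)→(6, 6): d=(-8,-8) top-left  bias=+0
  edge (6, 6)→(6, 0): d=(0,-6) top-left  bias=+0
  edge (6, 0)→(14, 14): d=(8,14) right/bottom  bias=-1
    (0,0)@(1, 1): e=[0,-30,78] → .  [on edge]
    (1,1)@(3, 3): e=[0,-18,66] → .  [on edge]
    (3,1)@(7, 3): e=[32,6,10] → X
    (4,1)@(9, 3): e=[48,18,-18] → .
    (2,2)@(5, 5): e=[0,-6,54] → .  [on edge]
    (3,2)@(7, 5): e=[16,6,26] → X
    (4,2)@(9, 5): e=[32,18,-2] → .
    (3,3)@(7, 7): e=[0,6,42] → X  [on edge]
    (4,3)@(9, 7): e=[16,18,14] → X
    (5,3)@(11, 7): e=[32,30,-14] → .
    (3,4)@(7, 9): e=[-16,6,58] → .
    (4,4)@(9, 9): e=[0,18,30] → X  [on edge]
    (5,5)@(11, 11): e=[0,30,18] → X  [on edge]
    (6,6)@(13, 13): e=[0,42,6] → X  [on edge]
    (7,7)@(15, 15): e=[0,54,-6] → .  [on edge]
    (8,8)@(17, 17): e=[0,66,-18] → .  [on edge]
  covered (8 px):
    . . . . . . . . .
    . . . X . . . . .
    . . . X . . . . .
    . . . X X . . . .
    . . . . X X . . .
    . . . . . X . . .
    . . . . . . X . .
    . . . . . . . . .
    . . . . . . . . .
T1:
  2·area = 140  (B↔C swapped to make it positive)
  edge (2, 14)→(16, 0): d=(14,-14) top-left  bias=+0
  edge (16, 0)→(18, 8): d=(2,8) right/bottom  bias=-1
  edge (18, 8)→(2, 14): d=(-16,6) right/bottom  bias=-1
    (7,0)@(15, 1): e=[0,10,130] → X  [on edge]
    (8,0)@(17, 1): e=[28,-6,118] → .
    (6,1)@(13, 3): e=[0,30,110] → X  [on edge]
    (8,1)@(17, 3): e=[56,-2,86] → .
    (5,2)@(11, 5): e=[0,50,90] → X  [on edge]
    (8,2)@(17, 5): e=[84,2,54] → X
    (4,3)@(9, 7): e=[0,70,70] → X  [on edge]
    (3,4)@(7, 9): e=[0,90,50] → X  [on edge]
    (8,4)@(17, 9): e=[140,10,-10] → .
    (2,5)@(5, 11): e=[0,110,30] → X  [on edge]
    (5,5)@(11, 11): e=[84,62,-6] → .
    (6,5)@(13, 11): e=[112,46,-18] → .
    (1,6)@(3, 13): e=[0,130,10] → X  [on edge]
    (0,7)@(1, 15): e=[0,150,-10] → .  [on edge]
  covered (21 px):
    . . . . . . . X .
    . . . . . . X X .
    . . . . . X X X X
    . . . . X X X X X
    . . . X X X X X .
    . . X X X . . . .
    . X . . . . . . .
    . . . . . . . . .
    . . . . . . . . .
T2:
  2·area = 174  (B↔C swapped to make it positive)
  edge (0, 4)→(12, 2): d=(12,-2) top-left  bias=+0
  edge (12, 2)→(15, 16): d=(3,14) right/bottom  bias=-1
  edge (15, 16)→(0, 4): d=(-15,-12) top-left  bias=+0
    (3,1)@(7, 3): e=[2,73,99] → X
    (4,1)@(9, 3): e=[6,45,123] → X
    (5,1)@(11, 3): e=[10,17,147] → X
    (6,1)@(13, 3): e=[14,-11,171] → .
    (1,2)@(3, 5): e=[18,135,21] → X
    (2,2)@(5, 5): e=[22,107,45] → X
    (6,2)@(13, 5): e=[38,-5,141] → .
    (1,3)@(3, 7): e=[42,141,-9] → .
    (2,3)@(5, 7): e=[46,113,15] → X
    (6,3)@(13, 7): e=[62,1,111] → X
    (7,3)@(15, 7): e=[66,-27,135] → .
    (2,4)@(5, 9): e=[70,119,-15] → .
  covered (21 px):
    . . . . . . . . .
    . . . X X X . . .
    . X X X X X . . .
    . . X X X X X . .
    . . . X X X X . .
    . . . . X X X . .
    . . . . . . X . .
    . . . . . . . . .
    . . . . . . . . .

Answer: 50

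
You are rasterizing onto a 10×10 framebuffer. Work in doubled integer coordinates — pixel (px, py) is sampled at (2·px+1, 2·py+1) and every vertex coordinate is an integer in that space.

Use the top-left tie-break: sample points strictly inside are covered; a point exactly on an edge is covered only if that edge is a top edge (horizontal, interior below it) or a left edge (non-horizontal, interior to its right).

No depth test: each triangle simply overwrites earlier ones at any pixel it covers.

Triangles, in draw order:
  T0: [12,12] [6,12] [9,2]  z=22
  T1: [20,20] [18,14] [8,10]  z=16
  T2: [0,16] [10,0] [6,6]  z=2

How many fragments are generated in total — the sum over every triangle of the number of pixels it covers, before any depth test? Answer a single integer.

T0:
  2·area = 60
  edge (12, 12)→(6, 12): d=(-6,0) right/bottom  bias=-1
  edge (6, 12)→(9, 2): d=(3,-10) top-left  bias=+0
  edge (9, 2)→(12, 12): d=(3,10) right/bottom  bias=-1
    (4,1)@(9, 3): e=[54,3,3] → #
    (5,1)@(11, 3): e=[54,23,-17] → ·
    (4,2)@(9, 5): e=[42,9,9] → #
    (5,2)@(11, 5): e=[42,29,-11] → ·
    (4,3)@(9, 7): e=[30,15,15] → #
    (5,3)@(11, 7): e=[30,35,-5] → ·
    (3,4)@(7, 9): e=[18,1,41] → #
    (5,4)@(11, 9): e=[18,41,1] → #
    (6,4)@(13, 9): e=[18,61,-19] → ·
    (3,5)@(7, 11): e=[6,7,47] → #
    (6,5)@(13, 11): e=[6,67,-13] → ·
    (3,6)@(7, 13): e=[-6,13,53] → ·
  covered (9 px):
    · · · · · · · · · ·
    · · · · # · · · · ·
    · · · · # · · · · ·
    · · · · # · · · · ·
    · · · # # # · · · ·
    · · · # # # · · · ·
    · · · · · · · · · ·
    · · · · · · · · · ·
    · · · · · · · · · ·
    · · · · · · · · · ·
T1:
  2·area = 52  (B↔C swapped to make it positive)
  edge (20, 20)→(8, 10): d=(-12,-10) top-left  bias=+0
  edge (8, 10)→(18, 14): d=(10,4) right/bottom  bias=-1
  edge (18, 14)→(20, 20): d=(2,6) right/bottom  bias=-1
    (7,2)@(15, 5): e=[130,-78,0] → ·  [on edge]
    (8,5)@(17, 11): e=[78,-26,0] → ·  [on edge]
    (6,6)@(13, 13): e=[14,10,28] → #
    (7,6)@(15, 13): e=[34,2,16] → #
    (8,6)@(17, 13): e=[54,-6,4] → ·
    (6,7)@(13, 15): e=[-10,30,32] → ·
    (7,7)@(15, 15): e=[10,22,20] → #
    (8,7)@(17, 15): e=[30,14,8] → #
    (9,7)@(19, 15): e=[50,6,-4] → ·
    (7,8)@(15, 17): e=[-14,42,24] → ·
    (8,8)@(17, 17): e=[6,34,12] → #
    (9,8)@(19, 17): e=[26,26,0] → ·  [on edge]
  covered (6 px):
    · · · · · · · · · ·
    · · · · · · · · · ·
    · · · · · · · · · ·
    · · · · · · · · · ·
    · · · · · · · · · ·
    · · · · · · · · · ·
    · · · · · · # # · ·
    · · · · · · · # # ·
    · · · · · · · · # ·
    · · · · · · · · · #
T2:
  2·area = 4  (B↔C swapped to make it positive)
  edge (0, 16)→(6, 6): d=(6,-10) top-left  bias=+0
  edge (6, 6)→(10, 0): d=(4,-6) top-left  bias=+0
  edge (10, 0)→(0, 16): d=(-10,16) right/bottom  bias=-1
    (4,0)@(9, 1): e=[0,-2,6] → ·  [on edge]
    (1,5)@(3, 11): e=[0,2,2] → #  [on edge]
    (2,5)@(5, 11): e=[20,14,-30] → ·
    (1,6)@(3, 13): e=[12,10,-18] → ·
  covered (1 px):
    · · · · · · · · · ·
    · · · · · · · · · ·
    · · · · · · · · · ·
    · · · · · · · · · ·
    · · · · · · · · · ·
    · # · · · · · · · ·
    · · · · · · · · · ·
    · · · · · · · · · ·
    · · · · · · · · · ·
    · · · · · · · · · ·

Answer: 16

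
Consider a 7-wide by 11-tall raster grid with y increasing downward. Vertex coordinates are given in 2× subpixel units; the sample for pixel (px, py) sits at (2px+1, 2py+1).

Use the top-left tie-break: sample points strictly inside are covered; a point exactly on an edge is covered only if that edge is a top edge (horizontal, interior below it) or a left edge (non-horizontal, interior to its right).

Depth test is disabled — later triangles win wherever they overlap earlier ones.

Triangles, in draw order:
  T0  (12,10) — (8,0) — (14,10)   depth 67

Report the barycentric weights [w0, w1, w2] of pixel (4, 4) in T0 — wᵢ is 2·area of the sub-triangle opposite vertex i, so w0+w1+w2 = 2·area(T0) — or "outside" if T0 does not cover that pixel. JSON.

T0:
  2·area = 20
  edge (12, 10)→(8, 0): d=(-4,-10) top-left  bias=+0
  edge (8, 0)→(14, 10): d=(6,10) right/bottom  bias=-1
  edge (14, 10)→(12, 10): d=(-2,0) right/bottom  bias=-1
    (5,2)@(11, 5): e=[10,0,10] → ·  [on edge]
    (5,3)@(11, 7): e=[2,12,6] → █
    (6,3)@(13, 7): e=[22,-8,6] → ·
    (5,4)@(11, 9): e=[-6,24,2] → ·
    (6,4)@(13, 9): e=[14,4,2] → █
    (6,5)@(13, 11): e=[6,16,-2] → ·
  covered (2 px):
    · · · · · · ·
    · · · · · · ·
    · · · · · · ·
    · · · · · █ ·
    · · · · · · █
    · · · · · · ·
    · · · · · · ·
    · · · · · · ·
    · · · · · · ·
    · · · · · · ·
    · · · · · · ·

Result: "outside"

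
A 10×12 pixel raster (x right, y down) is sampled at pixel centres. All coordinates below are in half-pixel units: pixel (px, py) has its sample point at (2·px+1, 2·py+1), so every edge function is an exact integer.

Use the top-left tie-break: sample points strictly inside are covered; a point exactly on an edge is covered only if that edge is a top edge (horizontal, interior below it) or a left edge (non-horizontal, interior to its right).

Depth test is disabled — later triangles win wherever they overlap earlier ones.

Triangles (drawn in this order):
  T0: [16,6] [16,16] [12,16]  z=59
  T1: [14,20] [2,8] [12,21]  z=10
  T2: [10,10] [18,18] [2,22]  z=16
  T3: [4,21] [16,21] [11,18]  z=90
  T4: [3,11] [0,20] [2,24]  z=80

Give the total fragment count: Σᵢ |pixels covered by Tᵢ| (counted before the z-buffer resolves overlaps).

T0:
  2·area = 40
  edge (16, 6)→(16, 16): d=(0,10) right/bottom  bias=-1
  edge (16, 16)→(12, 16): d=(-4,0) right/bottom  bias=-1
  edge (12, 16)→(16, 6): d=(4,-10) top-left  bias=+0
    (7,4)@(15, 9): e=[10,28,2] → █
    (8,4)@(17, 9): e=[-10,28,22] → ·
    (7,5)@(15, 11): e=[10,20,10] → █
    (8,5)@(17, 11): e=[-10,20,30] → ·
    (7,6)@(15, 13): e=[10,12,18] → █
    (8,6)@(17, 13): e=[-10,12,38] → ·
    (6,7)@(13, 15): e=[30,4,6] → █
    (8,7)@(17, 15): e=[-10,4,46] → ·
    (6,8)@(13, 17): e=[30,-4,14] → ·
    (7,8)@(15, 17): e=[10,-4,34] → ·
  covered (5 px):
    · · · · · · · · · ·
    · · · · · · · · · ·
    · · · · · · · · · ·
    · · · · · · · · · ·
    · · · · · · · █ · ·
    · · · · · · · █ · ·
    · · · · · · · █ · ·
    · · · · · · █ █ · ·
    · · · · · · · · · ·
    · · · · · · · · · ·
    · · · · · · · · · ·
    · · · · · · · · · ·
T1:
  2·area = 36  (B↔C swapped to make it positive)
  edge (14, 20)→(12, 21): d=(-2,1) right/bottom  bias=-1
  edge (12, 21)→(2, 8): d=(-10,-13) top-left  bias=+0
  edge (2, 8)→(14, 20): d=(12,12) right/bottom  bias=-1
    (0,3)@(1, 7): e=[39,-3,0] → ·  [on edge]
    (1,4)@(3, 9): e=[33,3,0] → ·  [on edge]
    (2,5)@(5, 11): e=[27,9,0] → ·  [on edge]
    (3,6)@(7, 13): e=[21,15,0] → ·  [on edge]
    (4,7)@(9, 15): e=[15,21,0] → ·  [on edge]
    (4,8)@(9, 17): e=[11,1,24] → █
    (5,8)@(11, 17): e=[9,27,0] → ·  [on edge]
    (4,9)@(9, 19): e=[7,-19,48] → ·
    (5,9)@(11, 19): e=[5,7,24] → █
    (6,9)@(13, 19): e=[3,33,0] → ·  [on edge]
    (5,10)@(11, 21): e=[1,-13,48] → ·
    (7,10)@(15, 21): e=[-3,39,0] → ·  [on edge]
    (8,11)@(17, 23): e=[-9,45,0] → ·  [on edge]
  covered (2 px):
    · · · · · · · · · ·
    · · · · · · · · · ·
    · · · · · · · · · ·
    · · · · · · · · · ·
    · · · · · · · · · ·
    · · · · · · · · · ·
    · · · · · · · · · ·
    · · · · · · · · · ·
    · · · · █ · · · · ·
    · · · · · █ · · · ·
    · · · · · · · · · ·
    · · · · · · · · · ·
T2:
  2·area = 160
  edge (10, 10)→(18, 18): d=(8,8) right/bottom  bias=-1
  edge (18, 18)→(2, 22): d=(-16,4) right/bottom  bias=-1
  edge (2, 22)→(10, 10): d=(8,-12) top-left  bias=+0
    (0,0)@(1, 1): e=[0,340,-180] → ·  [on edge]
    (1,1)@(3, 3): e=[0,300,-140] → ·  [on edge]
    (2,2)@(5, 5): e=[0,260,-100] → ·  [on edge]
    (3,3)@(7, 7): e=[0,220,-60] → ·  [on edge]
    (4,4)@(9, 9): e=[0,180,-20] → ·  [on edge]
    (5,5)@(11, 11): e=[0,140,20] → ·  [on edge]
    (4,6)@(9, 13): e=[32,116,12] → █
    (5,6)@(11, 13): e=[16,108,36] → █
    (6,6)@(13, 13): e=[0,100,60] → ·  [on edge]
    (3,7)@(7, 15): e=[64,92,4] → █
    (6,7)@(13, 15): e=[16,68,76] → █
    (7,7)@(15, 15): e=[0,60,100] → ·  [on edge]
    (8,8)@(17, 17): e=[0,20,140] → ·  [on edge]
    (9,9)@(19, 19): e=[0,-20,180] → ·  [on edge]
  covered (18 px):
    · · · · · · · · · ·
    · · · · · · · · · ·
    · · · · · · · · · ·
    · · · · · · · · · ·
    · · · · · · · · · ·
    · · · · · · · · · ·
    · · · · █ █ · · · ·
    · · · █ █ █ █ · · ·
    · · · █ █ █ █ █ · ·
    · · █ █ █ █ █ · · ·
    · █ █ · · · · · · ·
    · · · · · · · · · ·
T3:
  2·area = 36  (B↔C swapped to make it positive)
  edge (4, 21)→(11, 18): d=(7,-3) top-left  bias=+0
  edge (11, 18)→(16, 21): d=(5,3) right/bottom  bias=-1
  edge (16, 21)→(4, 21): d=(-12,0) right/bottom  bias=-1
    (4,9)@(9, 19): e=[1,11,24] → █
    (5,9)@(11, 19): e=[7,5,24] → █
    (6,9)@(13, 19): e=[13,-1,24] → ·
    (0,10)@(1, 21): e=[-9,45,0] → ·  [on edge]
    (1,10)@(3, 21): e=[-3,39,0] → ·  [on edge]
    (2,10)@(5, 21): e=[3,33,0] → ·  [on edge]
    (3,10)@(7, 21): e=[9,27,0] → ·  [on edge]
    (4,10)@(9, 21): e=[15,21,0] → ·  [on edge]
    (5,10)@(11, 21): e=[21,15,0] → ·  [on edge]
    (6,10)@(13, 21): e=[27,9,0] → ·  [on edge]
    (7,10)@(15, 21): e=[33,3,0] → ·  [on edge]
    (8,10)@(17, 21): e=[39,-3,0] → ·  [on edge]
    (9,10)@(19, 21): e=[45,-9,0] → ·  [on edge]
  covered (2 px):
    · · · · · · · · · ·
    · · · · · · · · · ·
    · · · · · · · · · ·
    · · · · · · · · · ·
    · · · · · · · · · ·
    · · · · · · · · · ·
    · · · · · · · · · ·
    · · · · · · · · · ·
    · · · · · · · · · ·
    · · · · █ █ · · · ·
    · · · · · · · · · ·
    · · · · · · · · · ·
T4:
  2·area = 30  (B↔C swapped to make it positive)
  edge (3, 11)→(2, 24): d=(-1,13) right/bottom  bias=-1
  edge (2, 24)→(0, 20): d=(-2,-4) top-left  bias=+0
  edge (0, 20)→(3, 11): d=(3,-9) top-left  bias=+0
    (2,2)@(5, 5): e=[-20,50,0] → ·  [on edge]
    (1,5)@(3, 11): e=[0,30,0] → ·  [on edge]
    (0,8)@(1, 17): e=[20,10,0] → █  [on edge]
    (1,8)@(3, 17): e=[-6,18,18] → ·
    (0,9)@(1, 19): e=[18,6,6] → █
    (1,9)@(3, 19): e=[-8,14,24] → ·
    (0,10)@(1, 21): e=[16,2,12] → █
    (1,10)@(3, 21): e=[-10,10,30] → ·
    (0,11)@(1, 23): e=[14,-2,18] → ·
  covered (3 px):
    · · · · · · · · · ·
    · · · · · · · · · ·
    · · · · · · · · · ·
    · · · · · · · · · ·
    · · · · · · · · · ·
    · · · · · · · · · ·
    · · · · · · · · · ·
    · · · · · · · · · ·
    █ · · · · · · · · ·
    █ · · · · · · · · ·
    █ · · · · · · · · ·
    · · · · · · · · · ·

Result: 30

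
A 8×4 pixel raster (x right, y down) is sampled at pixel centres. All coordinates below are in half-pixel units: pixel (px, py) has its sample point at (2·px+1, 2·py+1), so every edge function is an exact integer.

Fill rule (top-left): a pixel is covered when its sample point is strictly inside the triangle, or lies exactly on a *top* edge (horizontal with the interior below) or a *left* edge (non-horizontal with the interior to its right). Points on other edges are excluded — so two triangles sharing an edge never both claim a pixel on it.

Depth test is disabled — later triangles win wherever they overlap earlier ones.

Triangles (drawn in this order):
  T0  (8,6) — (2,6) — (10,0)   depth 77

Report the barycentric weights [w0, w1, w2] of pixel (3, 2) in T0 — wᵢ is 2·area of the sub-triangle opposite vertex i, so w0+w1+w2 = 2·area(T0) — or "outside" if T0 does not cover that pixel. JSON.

T0:
  2·area = 36
  edge (8, 6)→(2, 6): d=(-6,0) right/bottom  bias=-1
  edge (2, 6)→(10, 0): d=(8,-6) top-left  bias=+0
  edge (10, 0)→(8, 6): d=(-2,6) right/bottom  bias=-1
    (4,0)@(9, 1): e=[30,2,4] → X
    (5,0)@(11, 1): e=[30,14,-8] → .
    (3,1)@(7, 3): e=[18,6,12] → X
    (4,1)@(9, 3): e=[18,18,0] → .  [on edge]
    (2,2)@(5, 5): e=[6,10,20] → X
    (4,2)@(9, 5): e=[6,34,-4] → .
    (2,3)@(5, 7): e=[-6,26,16] → .
    (3,3)@(7, 7): e=[-6,38,4] → .
  covered (4 px):
    . . . . X . . .
    . . . X . . . .
    . . X X . . . .
    . . . . . . . .

Result: [22,8,6]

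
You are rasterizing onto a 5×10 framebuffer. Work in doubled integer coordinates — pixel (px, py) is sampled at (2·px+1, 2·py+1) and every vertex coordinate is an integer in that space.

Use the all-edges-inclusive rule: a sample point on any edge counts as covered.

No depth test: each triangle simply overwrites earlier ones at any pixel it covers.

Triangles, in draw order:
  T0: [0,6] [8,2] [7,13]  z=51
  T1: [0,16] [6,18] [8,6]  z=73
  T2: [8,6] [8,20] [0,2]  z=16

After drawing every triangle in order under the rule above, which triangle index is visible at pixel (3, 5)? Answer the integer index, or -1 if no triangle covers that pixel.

T0:
  2·area = 84
  edge (0, 6)→(8, 2): d=(8,-4) inclusive
  edge (8, 2)→(7, 13): d=(-1,11) inclusive
  edge (7, 13)→(0, 6): d=(-7,-7) inclusive
    (3,1)@(7, 3): e=[4,10,70] → █
    (4,1)@(9, 3): e=[12,-12,84] → ·
    (1,2)@(3, 5): e=[4,52,28] → █
    (2,2)@(5, 5): e=[12,30,42] → █
    (4,2)@(9, 5): e=[28,-14,70] → ·
    (0,3)@(1, 7): e=[12,72,0] → █  [on edge]
    (4,3)@(9, 7): e=[44,-16,56] → ·
    (0,4)@(1, 9): e=[28,70,-14] → ·
    (1,4)@(3, 9): e=[36,48,0] → █  [on edge]
    (4,4)@(9, 9): e=[60,-18,42] → ·
    (1,5)@(3, 11): e=[52,46,-14] → ·
    (2,5)@(5, 11): e=[60,24,0] → █  [on edge]
    (3,6)@(7, 13): e=[84,0,0] → █  [on edge]
    (4,7)@(9, 15): e=[108,-24,0] → ·  [on edge]
  covered (14 px):
    · · · · ·
    · · · █ ·
    · █ █ █ ·
    █ █ █ █ ·
    · █ █ █ ·
    · · █ █ ·
    · · · █ ·
    · · · · ·
    · · · · ·
    · · · · ·
T1:
  2·area = 76  (B↔C swapped to make it positive)
  edge (0, 16)→(8, 6): d=(8,-10) inclusive
  edge (8, 6)→(6, 18): d=(-2,12) inclusive
  edge (6, 18)→(0, 16): d=(-6,-2) inclusive
    (3,4)@(7, 9): e=[14,6,56] → █
    (4,4)@(9, 9): e=[34,-18,60] → ·
    (2,5)@(5, 11): e=[10,26,40] → █
    (4,5)@(9, 11): e=[50,-22,48] → ·
    (1,6)@(3, 13): e=[6,46,24] → █
    (3,6)@(7, 13): e=[46,-2,32] → ·
    (0,7)@(1, 15): e=[2,66,8] → █
    (3,7)@(7, 15): e=[62,-6,20] → ·
    (0,8)@(1, 17): e=[18,62,-4] → ·
    (1,8)@(3, 17): e=[38,38,0] → █  [on edge]
    (3,8)@(7, 17): e=[78,-10,8] → ·
    (1,9)@(3, 19): e=[54,34,-12] → ·
    (4,9)@(9, 19): e=[114,-38,0] → ·  [on edge]
  covered (10 px):
    · · · · ·
    · · · · ·
    · · · · ·
    · · · · ·
    · · · █ ·
    · · █ █ ·
    · █ █ · ·
    █ █ █ · ·
    · █ █ · ·
    · · · · ·
T2:
  2·area = 112
  edge (8, 6)→(8, 20): d=(0,14) inclusive
  edge (8, 20)→(0, 2): d=(-8,-18) inclusive
  edge (0, 2)→(8, 6): d=(8,4) inclusive
    (0,1)@(1, 3): e=[98,10,4] → █
    (1,1)@(3, 3): e=[70,46,-4] → ·
    (0,2)@(1, 5): e=[98,-6,20] → ·
    (1,2)@(3, 5): e=[70,30,12] → █
    (2,2)@(5, 5): e=[42,66,4] → █
    (3,2)@(7, 5): e=[14,102,-4] → ·
    (1,3)@(3, 7): e=[70,14,28] → █
    (3,3)@(7, 7): e=[14,86,12] → █
    (4,3)@(9, 7): e=[-14,122,4] → ·
    (1,4)@(3, 9): e=[70,-2,44] → ·
    (2,4)@(5, 9): e=[42,34,36] → █
    (4,4)@(9, 9): e=[-14,106,20] → ·
  covered (14 px):
    · · · · ·
    █ · · · ·
    · █ █ · ·
    · █ █ █ ·
    · · █ █ ·
    · · █ █ ·
    · · █ █ ·
    · · · █ ·
    · · · █ ·
    · · · · ·

Z-buffer (winner per pixel, '.' = empty):
  . . . . .
  2 . . 0 .
  . 2 2 0 .
  0 2 2 2 .
  . 0 2 2 .
  . . 2 2 .
  . 1 2 2 .
  1 1 1 2 .
  . 1 1 2 .
  . . . . .

Answer: 2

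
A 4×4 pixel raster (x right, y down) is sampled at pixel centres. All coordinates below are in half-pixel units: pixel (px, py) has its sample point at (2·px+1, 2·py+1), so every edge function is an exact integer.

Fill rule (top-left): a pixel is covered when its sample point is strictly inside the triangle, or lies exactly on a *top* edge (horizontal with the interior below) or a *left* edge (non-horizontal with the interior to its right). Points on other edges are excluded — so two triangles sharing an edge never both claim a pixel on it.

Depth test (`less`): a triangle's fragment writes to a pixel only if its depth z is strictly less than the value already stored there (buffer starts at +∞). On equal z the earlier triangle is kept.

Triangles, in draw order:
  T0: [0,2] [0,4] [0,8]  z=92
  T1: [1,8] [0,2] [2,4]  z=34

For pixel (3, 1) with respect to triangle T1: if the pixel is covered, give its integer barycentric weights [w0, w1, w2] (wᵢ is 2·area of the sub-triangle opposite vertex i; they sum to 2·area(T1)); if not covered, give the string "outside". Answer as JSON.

T0:
  degenerate (2·area = 0) — covers nothing
T1:
  2·area = 10
  edge (1, 8)→(0, 2): d=(-1,-6) top-left  bias=+0
  edge (0, 2)→(2, 4): d=(2,2) right/bottom  bias=-1
  edge (2, 4)→(1, 8): d=(-1,4) right/bottom  bias=-1
    (0,1)@(1, 3): e=[5,0,5] → .  [on edge]
    (0,2)@(1, 5): e=[3,4,3] → X
    (1,2)@(3, 5): e=[15,0,-5] → .  [on edge]
    (0,3)@(1, 7): e=[1,8,1] → X
    (1,3)@(3, 7): e=[13,4,-7] → .
    (2,3)@(5, 7): e=[25,0,-15] → .  [on edge]
  covered (2 px):
    . . . .
    . . . .
    X . . .
    X . . .

Answer: "outside"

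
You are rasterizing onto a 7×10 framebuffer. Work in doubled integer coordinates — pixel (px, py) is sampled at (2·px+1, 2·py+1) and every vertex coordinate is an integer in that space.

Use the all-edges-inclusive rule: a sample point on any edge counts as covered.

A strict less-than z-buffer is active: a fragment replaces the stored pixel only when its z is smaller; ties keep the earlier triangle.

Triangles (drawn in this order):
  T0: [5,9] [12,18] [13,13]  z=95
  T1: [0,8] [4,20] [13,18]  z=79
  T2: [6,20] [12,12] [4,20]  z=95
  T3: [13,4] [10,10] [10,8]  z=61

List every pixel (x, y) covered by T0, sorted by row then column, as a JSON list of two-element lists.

T0:
  2·area = 44  (B↔C swapped to make it positive)
  edge (5, 9)→(13, 13): d=(8,4) inclusive
  edge (13, 13)→(12, 18): d=(-1,5) inclusive
  edge (12, 18)→(5, 9): d=(-7,-9) inclusive
    (0,3)@(1, 7): e=[0,66,-22] → ·  [on edge]
    (2,4)@(5, 9): e=[0,44,0] → #  [on edge]
    (3,4)@(7, 9): e=[-8,34,18] → ·
    (2,5)@(5, 11): e=[16,42,-14] → ·
    (3,5)@(7, 11): e=[8,32,4] → #
    (4,5)@(9, 11): e=[0,22,22] → #  [on edge]
    (5,5)@(11, 11): e=[-8,12,40] → ·
    (3,6)@(7, 13): e=[24,30,-10] → ·
    (4,6)@(9, 13): e=[16,20,8] → #
    (5,6)@(11, 13): e=[8,10,26] → #
    (6,6)@(13, 13): e=[0,0,44] → #  [on edge]
    (4,7)@(9, 15): e=[32,18,-6] → ·
  covered (7 px):
    · · · · · · ·
    · · · · · · ·
    · · · · · · ·
    · · · · · · ·
    · · # · · · ·
    · · · # # · ·
    · · · · # # #
    · · · · · # ·
    · · · · · · ·
    · · · · · · ·
T1:
  2·area = 116  (B↔C swapped to make it positive)
  edge (0, 8)→(13, 18): d=(13,10) inclusive
  edge (13, 18)→(4, 20): d=(-9,2) inclusive
  edge (4, 20)→(0, 8): d=(-4,-12) inclusive
    (0,4)@(1, 9): e=[3,105,8] → #
    (1,4)@(3, 9): e=[-17,101,32] → ·
    (0,5)@(1, 11): e=[29,87,0] → #  [on edge]
    (1,5)@(3, 11): e=[9,83,24] → #
    (2,5)@(5, 11): e=[-11,79,48] → ·
    (0,6)@(1, 13): e=[55,69,-8] → ·
    (1,6)@(3, 13): e=[35,65,16] → #
    (2,6)@(5, 13): e=[15,61,40] → #
    (3,6)@(7, 13): e=[-5,57,64] → ·
    (1,7)@(3, 15): e=[61,47,8] → #
    (3,7)@(7, 15): e=[21,39,56] → #
    (4,7)@(9, 15): e=[1,35,80] → #
    (1,8)@(3, 17): e=[87,29,0] → #  [on edge]
  covered (16 px):
    · · · · · · ·
    · · · · · · ·
    · · · · · · ·
    · · · · · · ·
    # · · · · · ·
    # # · · · · ·
    · # # · · · ·
    · # # # # · ·
    · # # # # # ·
    · · # # · · ·
T2:
  2·area = 16  (B↔C swapped to make it positive)
  edge (6, 20)→(4, 20): d=(-2,0) inclusive
  edge (4, 20)→(12, 12): d=(8,-8) inclusive
  edge (12, 12)→(6, 20): d=(-6,8) inclusive
    (6,5)@(13, 11): e=[18,0,-2] → ·  [on edge]
    (5,6)@(11, 13): e=[14,0,2] → #  [on edge]
    (6,6)@(13, 13): e=[14,16,-14] → ·
    (4,7)@(9, 15): e=[10,0,6] → #  [on edge]
    (5,7)@(11, 15): e=[10,16,-10] → ·
    (3,8)@(7, 17): e=[6,0,10] → #  [on edge]
    (4,8)@(9, 17): e=[6,16,-6] → ·
    (2,9)@(5, 19): e=[2,0,14] → #  [on edge]
    (3,9)@(7, 19): e=[2,16,-2] → ·
  covered (4 px):
    · · · · · · ·
    · · · · · · ·
    · · · · · · ·
    · · · · · · ·
    · · · · · · ·
    · · · · · · ·
    · · · · · # ·
    · · · · # · ·
    · · · # · · ·
    · · # · · · ·
T3:
  2·area = 6
  edge (13, 4)→(10, 10): d=(-3,6) inclusive
  edge (10, 10)→(10, 8): d=(0,-2) inclusive
  edge (10, 8)→(13, 4): d=(3,-4) inclusive
    (5,3)@(11, 7): e=[3,2,1] → #
    (6,3)@(13, 7): e=[-9,6,9] → ·
    (5,4)@(11, 9): e=[-3,2,7] → ·
  covered (1 px):
    · · · · · · ·
    · · · · · · ·
    · · · · · · ·
    · · · · · # ·
    · · · · · · ·
    · · · · · · ·
    · · · · · · ·
    · · · · · · ·
    · · · · · · ·
    · · · · · · ·

Answer: [[2,4],[3,5],[4,5],[4,6],[5,6],[6,6],[5,7]]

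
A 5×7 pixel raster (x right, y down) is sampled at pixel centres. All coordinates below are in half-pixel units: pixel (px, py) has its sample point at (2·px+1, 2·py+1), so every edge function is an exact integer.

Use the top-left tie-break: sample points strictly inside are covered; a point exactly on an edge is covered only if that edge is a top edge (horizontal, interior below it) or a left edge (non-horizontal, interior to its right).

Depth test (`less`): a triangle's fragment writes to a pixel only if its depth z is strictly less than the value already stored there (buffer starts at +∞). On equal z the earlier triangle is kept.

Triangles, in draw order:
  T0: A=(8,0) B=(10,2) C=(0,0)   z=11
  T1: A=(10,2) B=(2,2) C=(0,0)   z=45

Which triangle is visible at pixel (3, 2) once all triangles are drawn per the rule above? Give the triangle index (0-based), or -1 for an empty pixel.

T0:
  2·area = 16
  edge (8, 0)→(10, 2): d=(2,2) right/bottom  bias=-1
  edge (10, 2)→(0, 0): d=(-10,-2) top-left  bias=+0
  edge (0, 0)→(8, 0): d=(8,0) top-left  bias=+0
    (2,0)@(5, 1): e=[8,0,8] → #  [on edge]
    (3,0)@(7, 1): e=[4,4,8] → #
    (4,0)@(9, 1): e=[0,8,8] → ·  [on edge]
    (2,1)@(5, 3): e=[12,-20,24] → ·
    (3,1)@(7, 3): e=[8,-16,24] → ·
  covered (2 px):
    · · # # ·
    · · · · ·
    · · · · ·
    · · · · ·
    · · · · ·
    · · · · ·
    · · · · ·
T1:
  2·area = 16
  edge (10, 2)→(2, 2): d=(-8,0) right/bottom  bias=-1
  edge (2, 2)→(0, 0): d=(-2,-2) top-left  bias=+0
  edge (0, 0)→(10, 2): d=(10,2) right/bottom  bias=-1
    (0,0)@(1, 1): e=[8,0,8] → #  [on edge]
    (1,0)@(3, 1): e=[8,4,4] → #
    (2,0)@(5, 1): e=[8,8,0] → ·  [on edge]
    (0,1)@(1, 3): e=[-8,-4,28] → ·
    (1,1)@(3, 3): e=[-8,0,24] → ·  [on edge]
    (2,2)@(5, 5): e=[-24,0,40] → ·  [on edge]
    (3,3)@(7, 7): e=[-40,0,56] → ·  [on edge]
    (4,4)@(9, 9): e=[-56,0,72] → ·  [on edge]
  covered (2 px):
    # # · · ·
    · · · · ·
    · · · · ·
    · · · · ·
    · · · · ·
    · · · · ·
    · · · · ·

Z-buffer (winner per pixel, '.' = empty):
  1 1 0 0 .
  . . . . .
  . . . . .
  . . . . .
  . . . . .
  . . . . .
  . . . . .

Final: -1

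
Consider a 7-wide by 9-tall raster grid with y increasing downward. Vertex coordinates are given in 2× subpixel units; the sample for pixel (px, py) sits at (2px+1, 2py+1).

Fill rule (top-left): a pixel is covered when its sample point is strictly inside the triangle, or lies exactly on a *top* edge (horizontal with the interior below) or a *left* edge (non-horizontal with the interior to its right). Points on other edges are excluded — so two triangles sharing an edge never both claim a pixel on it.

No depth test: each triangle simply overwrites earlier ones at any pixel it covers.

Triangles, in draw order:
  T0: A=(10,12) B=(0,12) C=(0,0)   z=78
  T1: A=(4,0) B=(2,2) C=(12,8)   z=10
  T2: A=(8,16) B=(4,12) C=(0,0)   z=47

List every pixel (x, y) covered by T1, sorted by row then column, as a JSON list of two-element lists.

T0:
  2·area = 120
  edge (10, 12)→(0, 12): d=(-10,0) right/bottom  bias=-1
  edge (0, 12)→(0, 0): d=(0,-12) top-left  bias=+0
  edge (0, 0)→(10, 12): d=(10,12) right/bottom  bias=-1
    (0,1)@(1, 3): e=[90,12,18] → #
    (1,1)@(3, 3): e=[90,36,-6] → ·
    (0,2)@(1, 5): e=[70,12,38] → #
    (1,2)@(3, 5): e=[70,36,14] → #
    (2,2)@(5, 5): e=[70,60,-10] → ·
    (0,3)@(1, 7): e=[50,12,58] → #
    (2,3)@(5, 7): e=[50,60,10] → #
    (3,3)@(7, 7): e=[50,84,-14] → ·
    (0,4)@(1, 9): e=[30,12,78] → #
    (3,4)@(7, 9): e=[30,84,6] → #
    (4,4)@(9, 9): e=[30,108,-18] → ·
    (0,5)@(1, 11): e=[10,12,98] → #
  covered (15 px):
    · · · · · · ·
    # · · · · · ·
    # # · · · · ·
    # # # · · · ·
    # # # # · · ·
    # # # # # · ·
    · · · · · · ·
    · · · · · · ·
    · · · · · · ·
T1:
  2·area = 32  (B↔C swapped to make it positive)
  edge (4, 0)→(12, 8): d=(8,8) right/bottom  bias=-1
  edge (12, 8)→(2, 2): d=(-10,-6) top-left  bias=+0
  edge (2, 2)→(4, 0): d=(2,-2) top-left  bias=+0
    (1,0)@(3, 1): e=[16,16,0] → #  [on edge]
    (2,0)@(5, 1): e=[0,28,4] → ·  [on edge]
    (0,1)@(1, 3): e=[48,-16,0] → ·  [on edge]
    (1,1)@(3, 3): e=[32,-4,4] → ·
    (2,1)@(5, 3): e=[16,8,8] → #
    (3,1)@(7, 3): e=[0,20,12] → ·  [on edge]
    (2,2)@(5, 5): e=[32,-12,12] → ·
    (3,2)@(7, 5): e=[16,0,16] → #  [on edge]
    (4,2)@(9, 5): e=[0,12,20] → ·  [on edge]
    (3,3)@(7, 7): e=[32,-20,20] → ·
    (5,3)@(11, 7): e=[0,4,28] → ·  [on edge]
    (6,4)@(13, 9): e=[0,-4,36] → ·  [on edge]
  covered (3 px):
    · # · · · · ·
    · · # · · · ·
    · · · # · · ·
    · · · · · · ·
    · · · · · · ·
    · · · · · · ·
    · · · · · · ·
    · · · · · · ·
    · · · · · · ·
T2:
  2·area = 32
  edge (8, 16)→(4, 12): d=(-4,-4) top-left  bias=+0
  edge (4, 12)→(0, 0): d=(-4,-12) top-left  bias=+0
  edge (0, 0)→(8, 16): d=(8,16) right/bottom  bias=-1
    (0,1)@(1, 3): e=[24,0,8] → #  [on edge]
    (1,1)@(3, 3): e=[32,24,-24] → ·
    (0,2)@(1, 5): e=[16,-8,24] → ·
    (1,3)@(3, 7): e=[16,8,8] → #
    (2,3)@(5, 7): e=[24,32,-24] → ·
    (0,4)@(1, 9): e=[0,-24,56] → ·  [on edge]
    (1,4)@(3, 9): e=[8,0,24] → #  [on edge]
    (2,4)@(5, 9): e=[16,24,-8] → ·
    (1,5)@(3, 11): e=[0,-8,40] → ·  [on edge]
    (2,5)@(5, 11): e=[8,16,8] → #
    (3,5)@(7, 11): e=[16,40,-24] → ·
    (2,6)@(5, 13): e=[0,8,24] → #  [on edge]
    (2,7)@(5, 15): e=[-8,0,40] → ·  [on edge]
    (3,7)@(7, 15): e=[0,24,8] → #  [on edge]
    (4,8)@(9, 17): e=[0,40,-8] → ·  [on edge]
  covered (6 px):
    · · · · · · ·
    # · · · · · ·
    · · · · · · ·
    · # · · · · ·
    · # · · · · ·
    · · # · · · ·
    · · # · · · ·
    · · · # · · ·
    · · · · · · ·

Answer: [[1,0],[2,1],[3,2]]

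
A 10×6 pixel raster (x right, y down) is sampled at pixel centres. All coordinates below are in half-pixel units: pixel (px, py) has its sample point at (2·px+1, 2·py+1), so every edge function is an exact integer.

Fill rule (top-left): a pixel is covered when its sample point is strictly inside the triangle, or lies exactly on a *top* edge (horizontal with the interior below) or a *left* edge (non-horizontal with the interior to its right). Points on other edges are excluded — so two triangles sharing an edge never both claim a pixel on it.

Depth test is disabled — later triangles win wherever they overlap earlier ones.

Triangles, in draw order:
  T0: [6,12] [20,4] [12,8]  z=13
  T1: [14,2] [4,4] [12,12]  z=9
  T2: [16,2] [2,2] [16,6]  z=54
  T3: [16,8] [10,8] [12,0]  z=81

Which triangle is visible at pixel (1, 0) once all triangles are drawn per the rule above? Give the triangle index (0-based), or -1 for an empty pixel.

T0:
  2·area = 8  (B↔C swapped to make it positive)
  edge (6, 12)→(12, 8): d=(6,-4) top-left  bias=+0
  edge (12, 8)→(20, 4): d=(8,-4) top-left  bias=+0
  edge (20, 4)→(6, 12): d=(-14,8) right/bottom  bias=-1
    (5,4)@(11, 9): e=[2,4,2] → █
    (6,4)@(13, 9): e=[10,12,-14] → ·
    (5,5)@(11, 11): e=[14,20,-26] → ·
  covered (1 px):
    · · · · · · · · · ·
    · · · · · · · · · ·
    · · · · · · · · · ·
    · · · · · · · · · ·
    · · · · · █ · · · ·
    · · · · · · · · · ·
T1:
  2·area = 96  (B↔C swapped to make it positive)
  edge (14, 2)→(12, 12): d=(-2,10) right/bottom  bias=-1
  edge (12, 12)→(4, 4): d=(-8,-8) top-left  bias=+0
  edge (4, 4)→(14, 2): d=(10,-2) top-left  bias=+0
    (0,0)@(1, 1): e=[132,0,-36] → ·  [on edge]
    (9,0)@(19, 1): e=[-48,144,0] → ·  [on edge]
    (1,1)@(3, 3): e=[108,0,-12] → ·  [on edge]
    (4,1)@(9, 3): e=[48,48,0] → █  [on edge]
    (5,1)@(11, 3): e=[28,64,4] → █
    (6,1)@(13, 3): e=[8,80,8] → █
    (7,1)@(15, 3): e=[-12,96,12] → ·
    (2,2)@(5, 5): e=[84,0,12] → █  [on edge]
    (3,2)@(7, 5): e=[64,16,16] → █
    (7,2)@(15, 5): e=[-16,80,32] → ·
    (2,3)@(5, 7): e=[80,-16,32] → ·
    (3,3)@(7, 7): e=[60,0,36] → █  [on edge]
    (6,3)@(13, 7): e=[0,48,48] → ·  [on edge]
    (4,4)@(9, 9): e=[36,0,60] → █  [on edge]
    (5,5)@(11, 11): e=[12,0,84] → █  [on edge]
  covered (14 px):
    · · · · · · · · · ·
    · · · · █ █ █ · · ·
    · · █ █ █ █ █ · · ·
    · · · █ █ █ · · · ·
    · · · · █ █ · · · ·
    · · · · · █ · · · ·
T2:
  2·area = 56  (B↔C swapped to make it positive)
  edge (16, 2)→(16, 6): d=(0,4) right/bottom  bias=-1
  edge (16, 6)→(2, 2): d=(-14,-4) top-left  bias=+0
  edge (2, 2)→(16, 2): d=(14,0) top-left  bias=+0
    (3,1)@(7, 3): e=[36,6,14] → █
    (4,1)@(9, 3): e=[28,14,14] → █
    (5,1)@(11, 3): e=[20,22,14] → █
    (6,1)@(13, 3): e=[12,30,14] → █
    (7,1)@(15, 3): e=[4,38,14] → █
    (8,1)@(17, 3): e=[-4,46,14] → ·
    (3,2)@(7, 5): e=[36,-22,42] → ·
    (4,2)@(9, 5): e=[28,-14,42] → ·
    (5,2)@(11, 5): e=[20,-6,42] → ·
    (6,2)@(13, 5): e=[12,2,42] → █
    (8,2)@(17, 5): e=[-4,18,42] → ·
    (6,3)@(13, 7): e=[12,-26,70] → ·
  covered (7 px):
    · · · · · · · · · ·
    · · · █ █ █ █ █ · ·
    · · · · · · █ █ · ·
    · · · · · · · · · ·
    · · · · · · · · · ·
    · · · · · · · · · ·
T3:
  2·area = 48
  edge (16, 8)→(10, 8): d=(-6,0) right/bottom  bias=-1
  edge (10, 8)→(12, 0): d=(2,-8) top-left  bias=+0
  edge (12, 0)→(16, 8): d=(4,8) right/bottom  bias=-1
    (6,1)@(13, 3): e=[30,14,4] → █
    (7,1)@(15, 3): e=[30,30,-12] → ·
    (5,2)@(11, 5): e=[18,2,28] → █
    (7,2)@(15, 5): e=[18,34,-4] → ·
    (5,3)@(11, 7): e=[6,6,36] → █
    (7,3)@(15, 7): e=[6,38,4] → █
    (8,3)@(17, 7): e=[6,54,-12] → ·
    (5,4)@(11, 9): e=[-6,10,44] → ·
    (6,4)@(13, 9): e=[-6,26,28] → ·
    (7,4)@(15, 9): e=[-6,42,12] → ·
  covered (6 px):
    · · · · · · · · · ·
    · · · · · · █ · · ·
    · · · · · █ █ · · ·
    · · · · · █ █ █ · ·
    · · · · · · · · · ·
    · · · · · · · · · ·

Z-buffer (winner per pixel, '.' = empty):
  . . . . . . . . . .
  . . . 2 2 2 3 2 . .
  . . 1 1 1 3 3 2 . .
  . . . 1 1 3 3 3 . .
  . . . . 1 1 . . . .
  . . . . . 1 . . . .

Result: -1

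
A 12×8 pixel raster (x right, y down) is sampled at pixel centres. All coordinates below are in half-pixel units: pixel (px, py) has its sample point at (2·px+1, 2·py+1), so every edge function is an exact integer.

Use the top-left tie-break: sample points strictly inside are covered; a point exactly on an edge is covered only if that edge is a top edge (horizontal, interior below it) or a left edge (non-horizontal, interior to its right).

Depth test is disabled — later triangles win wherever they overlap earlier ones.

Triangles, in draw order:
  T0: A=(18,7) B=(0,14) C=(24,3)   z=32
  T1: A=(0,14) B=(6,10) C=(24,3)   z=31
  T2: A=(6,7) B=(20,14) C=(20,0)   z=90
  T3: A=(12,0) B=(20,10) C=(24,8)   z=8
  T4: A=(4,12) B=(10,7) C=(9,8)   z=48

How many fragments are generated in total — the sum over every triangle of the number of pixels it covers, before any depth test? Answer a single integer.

T0:
  2·area = 30
  edge (18, 7)→(0, 14): d=(-18,7) right/bottom  bias=-1
  edge (0, 14)→(24, 3): d=(24,-11) top-left  bias=+0
  edge (24, 3)→(18, 7): d=(-6,4) right/bottom  bias=-1
    (10,2)@(21, 5): e=[15,15,0] → ·  [on edge]
    (8,3)@(17, 7): e=[7,19,4] → █
    (9,3)@(19, 7): e=[-7,41,-4] → ·
    (5,4)@(11, 9): e=[13,1,16] → █
    (6,4)@(13, 9): e=[-1,23,8] → ·
    (7,4)@(15, 9): e=[-15,45,0] → ·  [on edge]
    (8,4)@(17, 9): e=[-29,67,-8] → ·
    (3,5)@(7, 11): e=[5,5,20] → █
    (4,5)@(9, 11): e=[-9,27,12] → ·
    (5,5)@(11, 11): e=[-23,49,4] → ·
    (3,6)@(7, 13): e=[-31,53,8] → ·
    (4,6)@(9, 13): e=[-45,75,0] → ·  [on edge]
  covered (3 px):
    · · · · · · · · · · · ·
    · · · · · · · · · · · ·
    · · · · · · · · · · · ·
    · · · · · · · · █ · · ·
    · · · · · █ · · · · · ·
    · · · █ · · · · · · · ·
    · · · · · · · · · · · ·
    · · · · · · · · · · · ·
T1:
  2·area = 30
  edge (0, 14)→(6, 10): d=(6,-4) top-left  bias=+0
  edge (6, 10)→(24, 3): d=(18,-7) top-left  bias=+0
  edge (24, 3)→(0, 14): d=(-24,11) right/bottom  bias=-1
    (9,2)@(19, 5): e=[22,1,7] → █
    (10,2)@(21, 5): e=[30,15,-15] → ·
    (7,3)@(15, 7): e=[18,9,3] → █
    (8,3)@(17, 7): e=[26,23,-19] → ·
    (9,3)@(19, 7): e=[34,37,-41] → ·
    (4,4)@(9, 9): e=[6,3,21] → █
    (5,4)@(11, 9): e=[14,17,-1] → ·
    (7,4)@(15, 9): e=[30,45,-45] → ·
    (2,5)@(5, 11): e=[2,11,17] → █
    (3,5)@(7, 11): e=[10,25,-5] → ·
    (4,5)@(9, 11): e=[18,39,-27] → ·
    (2,6)@(5, 13): e=[14,47,-31] → ·
  covered (4 px):
    · · · · · · · · · · · ·
    · · · · · · · · · · · ·
    · · · · · · · · · █ · ·
    · · · · · · · █ · · · ·
    · · · · █ · · · · · · ·
    · · █ · · · · · · · · ·
    · · · · · · · · · · · ·
    · · · · · · · · · · · ·
T2:
  2·area = 196  (B↔C swapped to make it positive)
  edge (6, 7)→(20, 0): d=(14,-7) top-left  bias=+0
  edge (20, 0)→(20, 14): d=(0,14) right/bottom  bias=-1
  edge (20, 14)→(6, 7): d=(-14,-7) top-left  bias=+0
    (9,0)@(19, 1): e=[7,14,175] → █
    (10,0)@(21, 1): e=[21,-14,189] → ·
    (7,1)@(15, 3): e=[7,70,119] → █
    (8,1)@(17, 3): e=[21,42,133] → █
    (10,1)@(21, 3): e=[49,-14,161] → ·
    (5,2)@(11, 5): e=[7,126,63] → █
    (6,2)@(13, 5): e=[21,98,77] → █
    (10,2)@(21, 5): e=[77,-14,133] → ·
    (3,3)@(7, 7): e=[7,182,7] → █
    (4,3)@(9, 7): e=[21,154,21] → █
    (10,3)@(21, 7): e=[105,-14,105] → ·
    (3,4)@(7, 9): e=[35,182,-21] → ·
  covered (25 px):
    · · · · · · · · · █ · ·
    · · · · · · · █ █ █ · ·
    · · · · · █ █ █ █ █ · ·
    · · · █ █ █ █ █ █ █ · ·
    · · · · · █ █ █ █ █ · ·
    · · · · · · · █ █ █ · ·
    · · · · · · · · · █ · ·
    · · · · · · · · · · · ·
T3:
  2·area = 56  (B↔C swapped to make it positive)
  edge (12, 0)→(24, 8): d=(12,8) right/bottom  bias=-1
  edge (24, 8)→(20, 10): d=(-4,2) right/bottom  bias=-1
  edge (20, 10)→(12, 0): d=(-8,-10) top-left  bias=+0
    (6,0)@(13, 1): e=[4,50,2] → █
    (7,0)@(15, 1): e=[-12,46,22] → ·
    (6,1)@(13, 3): e=[28,42,-14] → ·
    (7,1)@(15, 3): e=[12,38,6] → █
    (8,1)@(17, 3): e=[-4,34,26] → ·
    (7,2)@(15, 5): e=[36,30,-10] → ·
    (8,2)@(17, 5): e=[20,26,10] → █
    (9,2)@(19, 5): e=[4,22,30] → █
    (10,2)@(21, 5): e=[-12,18,50] → ·
    (8,3)@(17, 7): e=[44,18,-6] → ·
    (9,3)@(19, 7): e=[28,14,14] → █
    (10,3)@(21, 7): e=[12,10,34] → █
  covered (7 px):
    · · · · · · █ · · · · ·
    · · · · · · · █ · · · ·
    · · · · · · · · █ █ · ·
    · · · · · · · · · █ █ ·
    · · · · · · · · · · █ ·
    · · · · · · · · · · · ·
    · · · · · · · · · · · ·
    · · · · · · · · · · · ·
T4:
  2·area = 1
  edge (4, 12)→(10, 7): d=(6,-5) top-left  bias=+0
  edge (10, 7)→(9, 8): d=(-1,1) right/bottom  bias=-1
  edge (9, 8)→(4, 12): d=(-5,4) right/bottom  bias=-1
  covered (0 px):
    · · · · · · · · · · · ·
    · · · · · · · · · · · ·
    · · · · · · · · · · · ·
    · · · · · · · · · · · ·
    · · · · · · · · · · · ·
    · · · · · · · · · · · ·
    · · · · · · · · · · · ·
    · · · · · · · · · · · ·

Answer: 39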